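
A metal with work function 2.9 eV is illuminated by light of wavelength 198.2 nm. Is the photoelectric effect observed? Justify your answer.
Yes

For photoemission, the photon energy must exceed the work function.

Photon energy: E = hc/λ = 6.2555 eV
Work function: φ = 2.9 eV

Since E_photon (6.2555 eV) > φ (2.9 eV), photoemission WILL occur.
The threshold wavelength is λ₀ = hc/φ = 427.5 nm.
Since 198.2 nm < 427.5 nm, the light has sufficient energy.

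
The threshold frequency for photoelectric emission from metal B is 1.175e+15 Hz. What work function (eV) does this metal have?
4.86 eV

At the threshold frequency, photon energy equals work function:
φ = hf₀

Calculating:
φ = (6.626×10⁻³⁴ J·s)(1.175e+15 Hz)
φ = 4.86 eV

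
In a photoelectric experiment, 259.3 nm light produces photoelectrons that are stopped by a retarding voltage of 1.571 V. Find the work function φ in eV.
3.21 eV

The stopping potential gives the maximum kinetic energy: KE_max = eV_s = 1.571 eV

From Einstein's photoelectric equation: KE_max = hc/λ - φ
Rearranging: φ = hc/λ - KE_max

Calculate photon energy:
E_photon = hc/λ = (6.626×10⁻³⁴ J·s)(3×10⁸ m/s) / (259.3×10⁻⁹ m) = 4.7815 eV

Therefore:
φ = 4.7815 - 1.571 = 3.21 eV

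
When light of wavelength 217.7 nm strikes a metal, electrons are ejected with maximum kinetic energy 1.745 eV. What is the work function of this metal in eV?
3.95 eV

From Einstein's photoelectric equation: KE_max = hf - φ = hc/λ - φ

Rearranging for φ:
φ = hc/λ - KE_max

Calculate photon energy:
E_photon = hc/λ = 5.6952 eV

Therefore:
φ = 5.6952 - 1.745 = 3.95 eV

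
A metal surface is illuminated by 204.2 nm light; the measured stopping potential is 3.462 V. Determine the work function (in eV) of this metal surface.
2.61 eV

The stopping potential gives the maximum kinetic energy: KE_max = eV_s = 3.462 eV

From Einstein's photoelectric equation: KE_max = hc/λ - φ
Rearranging: φ = hc/λ - KE_max

Calculate photon energy:
E_photon = hc/λ = (6.626×10⁻³⁴ J·s)(3×10⁸ m/s) / (204.2×10⁻⁹ m) = 6.0717 eV

Therefore:
φ = 6.0717 - 3.462 = 2.61 eV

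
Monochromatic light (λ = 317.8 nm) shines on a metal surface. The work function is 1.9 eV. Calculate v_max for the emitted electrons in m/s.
8.3904e+05 m/s

First, find the maximum kinetic energy:
E_photon = hc/λ = 3.9013 eV
KE_max = E_photon - φ = 3.9013 - 1.9 = 2.0013 eV

Convert to Joules: KE_max = 2.0013 × 1.602×10⁻¹⁹ J = 3.2065e-19 J

Then use KE = ½mv² to find velocity:
v = √(2·KE/m) = √(2 × 3.2065e-19 J / 9.109e-31 kg)
v = 8.3904e+05 m/s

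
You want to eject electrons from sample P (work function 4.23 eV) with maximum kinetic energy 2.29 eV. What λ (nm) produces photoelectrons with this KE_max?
190.16 nm

From Einstein's equation: KE_max = hc/λ - φ

Rearranging for λ:
hc/λ = KE_max + φ
λ = hc/(KE_max + φ)

Required photon energy:
E_photon = KE_max + φ = 2.29 + 4.23 = 6.52 eV

Required wavelength:
λ = hc/E_photon = (6.626×10⁻³⁴)(3×10⁸) / (6.52 × 1.602×10⁻¹⁹)
λ = 190.16 nm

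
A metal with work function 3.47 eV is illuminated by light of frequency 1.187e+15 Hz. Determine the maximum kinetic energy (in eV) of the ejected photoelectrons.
1.4390 eV

Using Einstein's photoelectric equation: KE_max = hf - φ

First, calculate the photon energy:
E_photon = hf = (6.626×10⁻³⁴ J·s)(1.187e+15 Hz)
E_photon = 4.9090 eV

Then, the maximum kinetic energy:
KE_max = E_photon - φ = 4.9090 eV - 3.47 eV = 1.4390 eV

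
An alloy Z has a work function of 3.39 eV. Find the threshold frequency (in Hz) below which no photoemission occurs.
8.1970e+14 Hz

The threshold frequency is when the photon energy equals the work function:
hf₀ = φ

Solving for f₀:
f₀ = φ/h = (3.39 eV × 1.602×10⁻¹⁹ J/eV) / (6.626×10⁻³⁴ J·s)
f₀ = 8.1970e+14 Hz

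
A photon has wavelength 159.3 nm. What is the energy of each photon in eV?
7.7831 eV

Using E = hf = hc/λ:

E = hc/λ = (6.626×10⁻³⁴ J·s)(3×10⁸ m/s) / (159.3×10⁻⁹ m)
E = 7.7831 eV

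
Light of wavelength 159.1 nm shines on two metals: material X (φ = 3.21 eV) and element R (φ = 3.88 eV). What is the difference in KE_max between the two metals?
0.6700 eV

Using KE_max = hc/λ - φ for each metal:

Photon energy: E = hc/λ = 7.7928 eV

For material X (φ₁ = 3.21 eV):
KE₁ = E - φ₁ = 7.7928 - 3.21 = 4.5828 eV

For element R (φ₂ = 3.88 eV):
KE₂ = E - φ₂ = 7.7928 - 3.88 = 3.9128 eV

Difference:
ΔKE = KE₁ - KE₂ = 4.5828 - 3.9128 = 0.6700 eV

Note: The difference equals the difference in work functions: 3.88 - 3.21 = 0.67 eV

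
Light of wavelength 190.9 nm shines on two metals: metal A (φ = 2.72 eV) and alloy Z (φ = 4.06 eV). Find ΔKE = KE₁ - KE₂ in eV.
1.3400 eV

Using KE_max = hc/λ - φ for each metal:

Photon energy: E = hc/λ = 6.4947 eV

For metal A (φ₁ = 2.72 eV):
KE₁ = E - φ₁ = 6.4947 - 2.72 = 3.7747 eV

For alloy Z (φ₂ = 4.06 eV):
KE₂ = E - φ₂ = 6.4947 - 4.06 = 2.4347 eV

Difference:
ΔKE = KE₁ - KE₂ = 3.7747 - 2.4347 = 1.3400 eV

Note: The difference equals the difference in work functions: 4.06 - 2.72 = 1.34 eV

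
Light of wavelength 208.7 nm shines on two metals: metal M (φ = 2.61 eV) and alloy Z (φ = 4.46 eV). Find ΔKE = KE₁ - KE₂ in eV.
1.8500 eV

Using KE_max = hc/λ - φ for each metal:

Photon energy: E = hc/λ = 5.9408 eV

For metal M (φ₁ = 2.61 eV):
KE₁ = E - φ₁ = 5.9408 - 2.61 = 3.3308 eV

For alloy Z (φ₂ = 4.46 eV):
KE₂ = E - φ₂ = 5.9408 - 4.46 = 1.4808 eV

Difference:
ΔKE = KE₁ - KE₂ = 3.3308 - 1.4808 = 1.8500 eV

Note: The difference equals the difference in work functions: 4.46 - 2.61 = 1.85 eV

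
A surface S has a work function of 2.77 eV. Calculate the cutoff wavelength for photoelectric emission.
447.60 nm

The threshold wavelength is when the photon energy equals the work function:
hc/λ₀ = φ

Solving for λ₀:
λ₀ = hc/φ = (6.626×10⁻³⁴ J·s)(3×10⁸ m/s) / (2.77 eV × 1.602×10⁻¹⁹ J/eV)
λ₀ = 447.60 nm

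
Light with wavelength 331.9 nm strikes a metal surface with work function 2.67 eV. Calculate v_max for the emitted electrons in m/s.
6.1224e+05 m/s

First, find the maximum kinetic energy:
E_photon = hc/λ = 3.7356 eV
KE_max = E_photon - φ = 3.7356 - 2.67 = 1.0656 eV

Convert to Joules: KE_max = 1.0656 × 1.602×10⁻¹⁹ J = 1.7073e-19 J

Then use KE = ½mv² to find velocity:
v = √(2·KE/m) = √(2 × 1.7073e-19 J / 9.109e-31 kg)
v = 6.1224e+05 m/s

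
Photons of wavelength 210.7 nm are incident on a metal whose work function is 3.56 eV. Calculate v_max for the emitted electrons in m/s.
9.0423e+05 m/s

First, find the maximum kinetic energy:
E_photon = hc/λ = 5.8844 eV
KE_max = E_photon - φ = 5.8844 - 3.56 = 2.3244 eV

Convert to Joules: KE_max = 2.3244 × 1.602×10⁻¹⁹ J = 3.7241e-19 J

Then use KE = ½mv² to find velocity:
v = √(2·KE/m) = √(2 × 3.7241e-19 J / 9.109e-31 kg)
v = 9.0423e+05 m/s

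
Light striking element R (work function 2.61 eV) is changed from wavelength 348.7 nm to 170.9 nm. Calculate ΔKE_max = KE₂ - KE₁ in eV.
3.6992 eV

Using Einstein's equation: KE_max = hc/λ - φ

For λ₁ = 348.7 nm:
KE₁ = hc/λ₁ - φ = 3.5556 - 2.61 = 0.9456 eV

For λ₂ = 170.9 nm:
KE₂ = hc/λ₂ - φ = 7.2548 - 2.61 = 4.6448 eV

Change in KE:
ΔKE = KE₂ - KE₁ = 4.6448 - 0.9456 = 3.6992 eV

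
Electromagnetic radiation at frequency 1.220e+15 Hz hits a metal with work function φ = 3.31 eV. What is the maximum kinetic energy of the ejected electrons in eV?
1.7355 eV

Using Einstein's photoelectric equation: KE_max = hf - φ

First, calculate the photon energy:
E_photon = hf = (6.626×10⁻³⁴ J·s)(1.220e+15 Hz)
E_photon = 5.0455 eV

Then, the maximum kinetic energy:
KE_max = E_photon - φ = 5.0455 eV - 3.31 eV = 1.7355 eV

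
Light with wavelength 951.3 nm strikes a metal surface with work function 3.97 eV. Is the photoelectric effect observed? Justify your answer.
No

For photoemission, the photon energy must exceed the work function.

Photon energy: E = hc/λ = 1.3033 eV
Work function: φ = 3.97 eV

Since E_photon (1.3033 eV) < φ (3.97 eV), photoemission will NOT occur.
The threshold wavelength is λ₀ = hc/φ = 312.3 nm.
Since 951.3 nm > 312.3 nm, the photons lack sufficient energy.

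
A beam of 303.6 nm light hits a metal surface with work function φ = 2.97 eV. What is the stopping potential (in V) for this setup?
1.1138 V

The stopping potential V_s satisfies: eV_s = KE_max

First, find KE_max using Einstein's equation:
E_photon = hc/λ = 4.0838 eV
KE_max = E_photon - φ = 4.0838 - 2.97 = 1.1138 eV

Since eV_s = KE_max:
V_s = KE_max/e = 1.1138 V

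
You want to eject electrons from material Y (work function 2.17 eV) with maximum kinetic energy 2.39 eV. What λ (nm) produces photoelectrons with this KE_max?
271.90 nm

From Einstein's equation: KE_max = hc/λ - φ

Rearranging for λ:
hc/λ = KE_max + φ
λ = hc/(KE_max + φ)

Required photon energy:
E_photon = KE_max + φ = 2.39 + 2.17 = 4.56 eV

Required wavelength:
λ = hc/E_photon = (6.626×10⁻³⁴)(3×10⁸) / (4.56 × 1.602×10⁻¹⁹)
λ = 271.90 nm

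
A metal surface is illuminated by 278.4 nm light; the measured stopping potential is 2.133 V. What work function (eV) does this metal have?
2.32 eV

The stopping potential gives the maximum kinetic energy: KE_max = eV_s = 2.133 eV

From Einstein's photoelectric equation: KE_max = hc/λ - φ
Rearranging: φ = hc/λ - KE_max

Calculate photon energy:
E_photon = hc/λ = (6.626×10⁻³⁴ J·s)(3×10⁸ m/s) / (278.4×10⁻⁹ m) = 4.4535 eV

Therefore:
φ = 4.4535 - 2.133 = 2.32 eV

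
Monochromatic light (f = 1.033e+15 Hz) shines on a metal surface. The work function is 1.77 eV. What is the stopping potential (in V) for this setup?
2.5021 V

The stopping potential V_s satisfies: eV_s = KE_max

First, find KE_max using Einstein's equation:
E_photon = hf = (6.626×10⁻³⁴ J·s)(1.033e+15 Hz) = 4.2721 eV
KE_max = E_photon - φ = 4.2721 - 1.77 = 2.5021 eV

Since eV_s = KE_max:
V_s = KE_max/e = 2.5021 V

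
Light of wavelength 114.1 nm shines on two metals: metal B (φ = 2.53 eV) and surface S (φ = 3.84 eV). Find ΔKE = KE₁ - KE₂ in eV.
1.3100 eV

Using KE_max = hc/λ - φ for each metal:

Photon energy: E = hc/λ = 10.8663 eV

For metal B (φ₁ = 2.53 eV):
KE₁ = E - φ₁ = 10.8663 - 2.53 = 8.3363 eV

For surface S (φ₂ = 3.84 eV):
KE₂ = E - φ₂ = 10.8663 - 3.84 = 7.0263 eV

Difference:
ΔKE = KE₁ - KE₂ = 8.3363 - 7.0263 = 1.3100 eV

Note: The difference equals the difference in work functions: 3.84 - 2.53 = 1.31 eV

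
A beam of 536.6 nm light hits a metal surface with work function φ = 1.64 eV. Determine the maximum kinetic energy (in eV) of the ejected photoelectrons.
0.6706 eV

Using Einstein's photoelectric equation: KE_max = hf - φ = hc/λ - φ

First, calculate the photon energy:
E_photon = hc/λ = (6.626×10⁻³⁴ J·s)(3×10⁸ m/s) / (536.6×10⁻⁹ m)
E_photon = 2.3106 eV

Then, the maximum kinetic energy:
KE_max = E_photon - φ = 2.3106 eV - 1.64 eV = 0.6706 eV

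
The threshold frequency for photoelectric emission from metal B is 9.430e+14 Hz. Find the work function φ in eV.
3.90 eV

At the threshold frequency, photon energy equals work function:
φ = hf₀

Calculating:
φ = (6.626×10⁻³⁴ J·s)(9.430e+14 Hz)
φ = 3.90 eV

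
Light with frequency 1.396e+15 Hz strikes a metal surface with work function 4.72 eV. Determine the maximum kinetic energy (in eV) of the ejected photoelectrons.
1.0534 eV

Using Einstein's photoelectric equation: KE_max = hf - φ

First, calculate the photon energy:
E_photon = hf = (6.626×10⁻³⁴ J·s)(1.396e+15 Hz)
E_photon = 5.7734 eV

Then, the maximum kinetic energy:
KE_max = E_photon - φ = 5.7734 eV - 4.72 eV = 1.0534 eV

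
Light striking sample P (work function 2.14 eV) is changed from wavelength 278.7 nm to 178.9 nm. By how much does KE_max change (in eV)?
2.4817 eV

Using Einstein's equation: KE_max = hc/λ - φ

For λ₁ = 278.7 nm:
KE₁ = hc/λ₁ - φ = 4.4487 - 2.14 = 2.3087 eV

For λ₂ = 178.9 nm:
KE₂ = hc/λ₂ - φ = 6.9304 - 2.14 = 4.7904 eV

Change in KE:
ΔKE = KE₂ - KE₁ = 4.7904 - 2.3087 = 2.4817 eV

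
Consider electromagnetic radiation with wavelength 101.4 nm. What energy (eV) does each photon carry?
12.2272 eV

Using E = hf = hc/λ:

E = hc/λ = (6.626×10⁻³⁴ J·s)(3×10⁸ m/s) / (101.4×10⁻⁹ m)
E = 12.2272 eV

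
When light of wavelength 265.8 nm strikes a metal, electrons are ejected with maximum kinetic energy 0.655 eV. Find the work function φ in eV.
4.01 eV

From Einstein's photoelectric equation: KE_max = hf - φ = hc/λ - φ

Rearranging for φ:
φ = hc/λ - KE_max

Calculate photon energy:
E_photon = hc/λ = 4.6646 eV

Therefore:
φ = 4.6646 - 0.655 = 4.01 eV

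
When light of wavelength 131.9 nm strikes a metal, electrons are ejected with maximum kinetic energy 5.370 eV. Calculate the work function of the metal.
4.03 eV

From Einstein's photoelectric equation: KE_max = hf - φ = hc/λ - φ

Rearranging for φ:
φ = hc/λ - KE_max

Calculate photon energy:
E_photon = hc/λ = 9.3999 eV

Therefore:
φ = 9.3999 - 5.370 = 4.03 eV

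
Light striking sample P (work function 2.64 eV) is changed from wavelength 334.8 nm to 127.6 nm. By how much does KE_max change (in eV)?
6.0134 eV

Using Einstein's equation: KE_max = hc/λ - φ

For λ₁ = 334.8 nm:
KE₁ = hc/λ₁ - φ = 3.7032 - 2.64 = 1.0632 eV

For λ₂ = 127.6 nm:
KE₂ = hc/λ₂ - φ = 9.7166 - 2.64 = 7.0766 eV

Change in KE:
ΔKE = KE₂ - KE₁ = 7.0766 - 1.0632 = 6.0134 eV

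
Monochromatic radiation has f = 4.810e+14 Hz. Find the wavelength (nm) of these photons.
623.27 nm

Using the wave equation: c = fλ

Solving for wavelength:
λ = c/f = (3×10⁸ m/s) / (4.810e+14 Hz)
λ = 623.27 nm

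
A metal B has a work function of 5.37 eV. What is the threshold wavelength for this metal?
230.88 nm

The threshold wavelength is when the photon energy equals the work function:
hc/λ₀ = φ

Solving for λ₀:
λ₀ = hc/φ = (6.626×10⁻³⁴ J·s)(3×10⁸ m/s) / (5.37 eV × 1.602×10⁻¹⁹ J/eV)
λ₀ = 230.88 nm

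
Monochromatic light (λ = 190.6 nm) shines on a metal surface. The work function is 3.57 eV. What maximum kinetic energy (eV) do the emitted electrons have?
2.9349 eV

Using Einstein's photoelectric equation: KE_max = hf - φ = hc/λ - φ

First, calculate the photon energy:
E_photon = hc/λ = (6.626×10⁻³⁴ J·s)(3×10⁸ m/s) / (190.6×10⁻⁹ m)
E_photon = 6.5049 eV

Then, the maximum kinetic energy:
KE_max = E_photon - φ = 6.5049 eV - 3.57 eV = 2.9349 eV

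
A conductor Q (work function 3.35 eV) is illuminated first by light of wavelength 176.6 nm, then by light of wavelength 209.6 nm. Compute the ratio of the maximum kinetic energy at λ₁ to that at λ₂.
1.4309

Using Einstein's equation: KE_max = hc/λ - φ

For λ₁ = 176.6 nm:
E₁ = hc/λ₁ = 7.0206 eV
KE₁ = E₁ - φ = 7.0206 - 3.35 = 3.6706 eV

For λ₂ = 209.6 nm:
E₂ = hc/λ₂ = 5.9153 eV
KE₂ = E₂ - φ = 5.9153 - 3.35 = 2.5653 eV

Ratio: KE₁/KE₂ = 3.6706/2.5653 = 1.4309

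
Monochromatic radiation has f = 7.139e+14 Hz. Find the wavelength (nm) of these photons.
419.94 nm

Using the wave equation: c = fλ

Solving for wavelength:
λ = c/f = (3×10⁸ m/s) / (7.139e+14 Hz)
λ = 419.94 nm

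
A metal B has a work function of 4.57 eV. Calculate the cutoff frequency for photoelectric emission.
1.1050e+15 Hz

The threshold frequency is when the photon energy equals the work function:
hf₀ = φ

Solving for f₀:
f₀ = φ/h = (4.57 eV × 1.602×10⁻¹⁹ J/eV) / (6.626×10⁻³⁴ J·s)
f₀ = 1.1050e+15 Hz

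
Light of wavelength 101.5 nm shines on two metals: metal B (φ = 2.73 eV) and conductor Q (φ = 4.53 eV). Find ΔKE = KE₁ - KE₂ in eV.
1.8000 eV

Using KE_max = hc/λ - φ for each metal:

Photon energy: E = hc/λ = 12.2152 eV

For metal B (φ₁ = 2.73 eV):
KE₁ = E - φ₁ = 12.2152 - 2.73 = 9.4852 eV

For conductor Q (φ₂ = 4.53 eV):
KE₂ = E - φ₂ = 12.2152 - 4.53 = 7.6852 eV

Difference:
ΔKE = KE₁ - KE₂ = 9.4852 - 7.6852 = 1.8000 eV

Note: The difference equals the difference in work functions: 4.53 - 2.73 = 1.80 eV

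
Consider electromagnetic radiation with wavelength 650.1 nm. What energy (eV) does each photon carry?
1.9072 eV

Using E = hf = hc/λ:

E = hc/λ = (6.626×10⁻³⁴ J·s)(3×10⁸ m/s) / (650.1×10⁻⁹ m)
E = 1.9072 eV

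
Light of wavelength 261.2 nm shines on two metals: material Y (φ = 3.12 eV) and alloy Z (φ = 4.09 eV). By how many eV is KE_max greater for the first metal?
0.9700 eV

Using KE_max = hc/λ - φ for each metal:

Photon energy: E = hc/λ = 4.7467 eV

For material Y (φ₁ = 3.12 eV):
KE₁ = E - φ₁ = 4.7467 - 3.12 = 1.6267 eV

For alloy Z (φ₂ = 4.09 eV):
KE₂ = E - φ₂ = 4.7467 - 4.09 = 0.6567 eV

Difference:
ΔKE = KE₁ - KE₂ = 1.6267 - 0.6567 = 0.9700 eV

Note: The difference equals the difference in work functions: 4.09 - 3.12 = 0.97 eV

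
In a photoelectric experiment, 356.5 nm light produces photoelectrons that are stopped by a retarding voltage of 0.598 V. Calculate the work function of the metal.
2.88 eV

The stopping potential gives the maximum kinetic energy: KE_max = eV_s = 0.598 eV

From Einstein's photoelectric equation: KE_max = hc/λ - φ
Rearranging: φ = hc/λ - KE_max

Calculate photon energy:
E_photon = hc/λ = (6.626×10⁻³⁴ J·s)(3×10⁸ m/s) / (356.5×10⁻⁹ m) = 3.4778 eV

Therefore:
φ = 3.4778 - 0.598 = 2.88 eV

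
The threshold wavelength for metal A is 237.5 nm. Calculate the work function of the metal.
5.22 eV

At the threshold wavelength, photon energy equals work function:
φ = hc/λ₀

Calculating:
φ = (6.626×10⁻³⁴ J·s)(3×10⁸ m/s) / (237.5×10⁻⁹ m)
φ = 5.22 eV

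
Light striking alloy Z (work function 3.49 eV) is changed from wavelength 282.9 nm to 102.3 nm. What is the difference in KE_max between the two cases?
7.7371 eV

Using Einstein's equation: KE_max = hc/λ - φ

For λ₁ = 282.9 nm:
KE₁ = hc/λ₁ - φ = 4.3826 - 3.49 = 0.8926 eV

For λ₂ = 102.3 nm:
KE₂ = hc/λ₂ - φ = 12.1197 - 3.49 = 8.6297 eV

Change in KE:
ΔKE = KE₂ - KE₁ = 8.6297 - 0.8926 = 7.7371 eV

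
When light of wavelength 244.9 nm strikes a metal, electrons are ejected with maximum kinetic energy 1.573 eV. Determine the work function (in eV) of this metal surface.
3.49 eV

From Einstein's photoelectric equation: KE_max = hf - φ = hc/λ - φ

Rearranging for φ:
φ = hc/λ - KE_max

Calculate photon energy:
E_photon = hc/λ = 5.0626 eV

Therefore:
φ = 5.0626 - 1.573 = 3.49 eV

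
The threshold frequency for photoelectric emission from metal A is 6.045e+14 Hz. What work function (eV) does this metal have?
2.50 eV

At the threshold frequency, photon energy equals work function:
φ = hf₀

Calculating:
φ = (6.626×10⁻³⁴ J·s)(6.045e+14 Hz)
φ = 2.50 eV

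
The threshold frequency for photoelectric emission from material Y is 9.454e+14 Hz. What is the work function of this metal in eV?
3.91 eV

At the threshold frequency, photon energy equals work function:
φ = hf₀

Calculating:
φ = (6.626×10⁻³⁴ J·s)(9.454e+14 Hz)
φ = 3.91 eV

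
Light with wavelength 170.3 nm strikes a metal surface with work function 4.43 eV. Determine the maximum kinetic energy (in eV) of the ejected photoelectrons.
2.8503 eV

Using Einstein's photoelectric equation: KE_max = hf - φ = hc/λ - φ

First, calculate the photon energy:
E_photon = hc/λ = (6.626×10⁻³⁴ J·s)(3×10⁸ m/s) / (170.3×10⁻⁹ m)
E_photon = 7.2803 eV

Then, the maximum kinetic energy:
KE_max = E_photon - φ = 7.2803 eV - 4.43 eV = 2.8503 eV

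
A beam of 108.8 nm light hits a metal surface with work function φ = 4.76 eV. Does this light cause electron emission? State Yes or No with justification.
Yes

For photoemission, the photon energy must exceed the work function.

Photon energy: E = hc/λ = 11.3956 eV
Work function: φ = 4.76 eV

Since E_photon (11.3956 eV) > φ (4.76 eV), photoemission WILL occur.
The threshold wavelength is λ₀ = hc/φ = 260.5 nm.
Since 108.8 nm < 260.5 nm, the light has sufficient energy.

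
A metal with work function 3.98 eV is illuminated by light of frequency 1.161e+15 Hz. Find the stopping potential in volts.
0.8215 V

The stopping potential V_s satisfies: eV_s = KE_max

First, find KE_max using Einstein's equation:
E_photon = hf = (6.626×10⁻³⁴ J·s)(1.161e+15 Hz) = 4.8015 eV
KE_max = E_photon - φ = 4.8015 - 3.98 = 0.8215 eV

Since eV_s = KE_max:
V_s = KE_max/e = 0.8215 V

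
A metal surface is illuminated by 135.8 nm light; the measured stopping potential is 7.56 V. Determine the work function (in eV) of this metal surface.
1.57 eV

The stopping potential gives the maximum kinetic energy: KE_max = eV_s = 7.56 eV

From Einstein's photoelectric equation: KE_max = hc/λ - φ
Rearranging: φ = hc/λ - KE_max

Calculate photon energy:
E_photon = hc/λ = (6.626×10⁻³⁴ J·s)(3×10⁸ m/s) / (135.8×10⁻⁹ m) = 9.1299 eV

Therefore:
φ = 9.1299 - 7.56 = 1.57 eV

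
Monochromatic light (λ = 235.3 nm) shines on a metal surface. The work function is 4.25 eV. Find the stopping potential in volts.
1.0192 V

The stopping potential V_s satisfies: eV_s = KE_max

First, find KE_max using Einstein's equation:
E_photon = hc/λ = 5.2692 eV
KE_max = E_photon - φ = 5.2692 - 4.25 = 1.0192 eV

Since eV_s = KE_max:
V_s = KE_max/e = 1.0192 V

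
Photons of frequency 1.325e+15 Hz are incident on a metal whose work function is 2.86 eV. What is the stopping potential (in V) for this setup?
2.6198 V

The stopping potential V_s satisfies: eV_s = KE_max

First, find KE_max using Einstein's equation:
E_photon = hf = (6.626×10⁻³⁴ J·s)(1.325e+15 Hz) = 5.4798 eV
KE_max = E_photon - φ = 5.4798 - 2.86 = 2.6198 eV

Since eV_s = KE_max:
V_s = KE_max/e = 2.6198 V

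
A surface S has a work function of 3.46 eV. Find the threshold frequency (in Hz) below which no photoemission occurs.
8.3662e+14 Hz

The threshold frequency is when the photon energy equals the work function:
hf₀ = φ

Solving for f₀:
f₀ = φ/h = (3.46 eV × 1.602×10⁻¹⁹ J/eV) / (6.626×10⁻³⁴ J·s)
f₀ = 8.3662e+14 Hz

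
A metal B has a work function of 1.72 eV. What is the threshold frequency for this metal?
4.1589e+14 Hz

The threshold frequency is when the photon energy equals the work function:
hf₀ = φ

Solving for f₀:
f₀ = φ/h = (1.72 eV × 1.602×10⁻¹⁹ J/eV) / (6.626×10⁻³⁴ J·s)
f₀ = 4.1589e+14 Hz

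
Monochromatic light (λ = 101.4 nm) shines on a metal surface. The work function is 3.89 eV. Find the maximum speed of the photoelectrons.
1.7125e+06 m/s

First, find the maximum kinetic energy:
E_photon = hc/λ = 12.2272 eV
KE_max = E_photon - φ = 12.2272 - 3.89 = 8.3372 eV

Convert to Joules: KE_max = 8.3372 × 1.602×10⁻¹⁹ J = 1.3358e-18 J

Then use KE = ½mv² to find velocity:
v = √(2·KE/m) = √(2 × 1.3358e-18 J / 9.109e-31 kg)
v = 1.7125e+06 m/s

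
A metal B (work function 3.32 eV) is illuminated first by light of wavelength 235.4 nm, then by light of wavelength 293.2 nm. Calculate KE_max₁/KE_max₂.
2.1427

Using Einstein's equation: KE_max = hc/λ - φ

For λ₁ = 235.4 nm:
E₁ = hc/λ₁ = 5.2670 eV
KE₁ = E₁ - φ = 5.2670 - 3.32 = 1.9470 eV

For λ₂ = 293.2 nm:
E₂ = hc/λ₂ = 4.2287 eV
KE₂ = E₂ - φ = 4.2287 - 3.32 = 0.9087 eV

Ratio: KE₁/KE₂ = 1.9470/0.9087 = 2.1427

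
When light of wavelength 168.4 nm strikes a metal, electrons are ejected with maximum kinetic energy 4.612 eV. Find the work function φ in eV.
2.75 eV

From Einstein's photoelectric equation: KE_max = hf - φ = hc/λ - φ

Rearranging for φ:
φ = hc/λ - KE_max

Calculate photon energy:
E_photon = hc/λ = 7.3625 eV

Therefore:
φ = 7.3625 - 4.612 = 2.75 eV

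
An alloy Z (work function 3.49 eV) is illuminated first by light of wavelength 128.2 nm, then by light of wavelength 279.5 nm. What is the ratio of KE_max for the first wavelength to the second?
6.5345

Using Einstein's equation: KE_max = hc/λ - φ

For λ₁ = 128.2 nm:
E₁ = hc/λ₁ = 9.6712 eV
KE₁ = E₁ - φ = 9.6712 - 3.49 = 6.1812 eV

For λ₂ = 279.5 nm:
E₂ = hc/λ₂ = 4.4359 eV
KE₂ = E₂ - φ = 4.4359 - 3.49 = 0.9459 eV

Ratio: KE₁/KE₂ = 6.1812/0.9459 = 6.5345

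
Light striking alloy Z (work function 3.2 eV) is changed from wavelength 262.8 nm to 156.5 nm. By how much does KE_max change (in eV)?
3.2045 eV

Using Einstein's equation: KE_max = hc/λ - φ

For λ₁ = 262.8 nm:
KE₁ = hc/λ₁ - φ = 4.7178 - 3.2 = 1.5178 eV

For λ₂ = 156.5 nm:
KE₂ = hc/λ₂ - φ = 7.9223 - 3.2 = 4.7223 eV

Change in KE:
ΔKE = KE₂ - KE₁ = 4.7223 - 1.5178 = 3.2045 eV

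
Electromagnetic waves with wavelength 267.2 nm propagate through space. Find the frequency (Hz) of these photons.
1.1220e+15 Hz

Using the wave equation: c = fλ

Solving for frequency:
f = c/λ = (3×10⁸ m/s) / (267.2×10⁻⁹ m)
f = 1.1220e+15 Hz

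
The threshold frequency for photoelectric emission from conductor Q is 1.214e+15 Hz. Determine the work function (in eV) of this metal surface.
5.02 eV

At the threshold frequency, photon energy equals work function:
φ = hf₀

Calculating:
φ = (6.626×10⁻³⁴ J·s)(1.214e+15 Hz)
φ = 5.02 eV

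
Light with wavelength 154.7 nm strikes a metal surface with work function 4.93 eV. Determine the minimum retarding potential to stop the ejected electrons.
3.0845 V

The stopping potential V_s satisfies: eV_s = KE_max

First, find KE_max using Einstein's equation:
E_photon = hc/λ = 8.0145 eV
KE_max = E_photon - φ = 8.0145 - 4.93 = 3.0845 eV

Since eV_s = KE_max:
V_s = KE_max/e = 3.0845 V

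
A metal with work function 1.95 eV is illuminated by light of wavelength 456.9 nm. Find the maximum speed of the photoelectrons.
5.1827e+05 m/s

First, find the maximum kinetic energy:
E_photon = hc/λ = 2.7136 eV
KE_max = E_photon - φ = 2.7136 - 1.95 = 0.7636 eV

Convert to Joules: KE_max = 0.7636 × 1.602×10⁻¹⁹ J = 1.2234e-19 J

Then use KE = ½mv² to find velocity:
v = √(2·KE/m) = √(2 × 1.2234e-19 J / 9.109e-31 kg)
v = 5.1827e+05 m/s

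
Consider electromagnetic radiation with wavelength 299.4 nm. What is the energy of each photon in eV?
4.1411 eV

Using E = hf = hc/λ:

E = hc/λ = (6.626×10⁻³⁴ J·s)(3×10⁸ m/s) / (299.4×10⁻⁹ m)
E = 4.1411 eV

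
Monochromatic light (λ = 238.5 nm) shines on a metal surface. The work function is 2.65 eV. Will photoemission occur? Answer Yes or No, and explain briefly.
Yes

For photoemission, the photon energy must exceed the work function.

Photon energy: E = hc/λ = 5.1985 eV
Work function: φ = 2.65 eV

Since E_photon (5.1985 eV) > φ (2.65 eV), photoemission WILL occur.
The threshold wavelength is λ₀ = hc/φ = 467.9 nm.
Since 238.5 nm < 467.9 nm, the light has sufficient energy.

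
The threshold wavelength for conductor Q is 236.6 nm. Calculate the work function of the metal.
5.24 eV

At the threshold wavelength, photon energy equals work function:
φ = hc/λ₀

Calculating:
φ = (6.626×10⁻³⁴ J·s)(3×10⁸ m/s) / (236.6×10⁻⁹ m)
φ = 5.24 eV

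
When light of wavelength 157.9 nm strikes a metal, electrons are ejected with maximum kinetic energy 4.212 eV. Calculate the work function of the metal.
3.64 eV

From Einstein's photoelectric equation: KE_max = hf - φ = hc/λ - φ

Rearranging for φ:
φ = hc/λ - KE_max

Calculate photon energy:
E_photon = hc/λ = 7.8521 eV

Therefore:
φ = 7.8521 - 4.212 = 3.64 eV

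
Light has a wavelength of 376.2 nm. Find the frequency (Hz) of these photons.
7.9690e+14 Hz

Using the wave equation: c = fλ

Solving for frequency:
f = c/λ = (3×10⁸ m/s) / (376.2×10⁻⁹ m)
f = 7.9690e+14 Hz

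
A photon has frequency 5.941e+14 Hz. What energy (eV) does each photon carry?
2.4570 eV

Using E = hf:

E = hf = (6.626×10⁻³⁴ J·s)(5.941e+14 Hz)
E = 2.4570 eV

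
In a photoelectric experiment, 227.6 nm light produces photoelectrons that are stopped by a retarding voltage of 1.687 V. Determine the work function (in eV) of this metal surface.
3.76 eV

The stopping potential gives the maximum kinetic energy: KE_max = eV_s = 1.687 eV

From Einstein's photoelectric equation: KE_max = hc/λ - φ
Rearranging: φ = hc/λ - KE_max

Calculate photon energy:
E_photon = hc/λ = (6.626×10⁻³⁴ J·s)(3×10⁸ m/s) / (227.6×10⁻⁹ m) = 5.4475 eV

Therefore:
φ = 5.4475 - 1.687 = 3.76 eV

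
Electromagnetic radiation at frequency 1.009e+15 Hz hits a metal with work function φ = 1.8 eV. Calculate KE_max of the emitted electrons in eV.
2.3729 eV

Using Einstein's photoelectric equation: KE_max = hf - φ

First, calculate the photon energy:
E_photon = hf = (6.626×10⁻³⁴ J·s)(1.009e+15 Hz)
E_photon = 4.1729 eV

Then, the maximum kinetic energy:
KE_max = E_photon - φ = 4.1729 eV - 1.8 eV = 2.3729 eV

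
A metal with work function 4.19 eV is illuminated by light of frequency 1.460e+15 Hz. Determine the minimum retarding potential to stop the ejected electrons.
1.8481 V

The stopping potential V_s satisfies: eV_s = KE_max

First, find KE_max using Einstein's equation:
E_photon = hf = (6.626×10⁻³⁴ J·s)(1.460e+15 Hz) = 6.0381 eV
KE_max = E_photon - φ = 6.0381 - 4.19 = 1.8481 eV

Since eV_s = KE_max:
V_s = KE_max/e = 1.8481 V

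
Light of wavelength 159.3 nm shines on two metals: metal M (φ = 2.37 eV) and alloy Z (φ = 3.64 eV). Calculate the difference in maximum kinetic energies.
1.2700 eV

Using KE_max = hc/λ - φ for each metal:

Photon energy: E = hc/λ = 7.7831 eV

For metal M (φ₁ = 2.37 eV):
KE₁ = E - φ₁ = 7.7831 - 2.37 = 5.4131 eV

For alloy Z (φ₂ = 3.64 eV):
KE₂ = E - φ₂ = 7.7831 - 3.64 = 4.1431 eV

Difference:
ΔKE = KE₁ - KE₂ = 5.4131 - 4.1431 = 1.2700 eV

Note: The difference equals the difference in work functions: 3.64 - 2.37 = 1.27 eV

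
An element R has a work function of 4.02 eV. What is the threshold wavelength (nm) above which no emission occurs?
308.42 nm

The threshold wavelength is when the photon energy equals the work function:
hc/λ₀ = φ

Solving for λ₀:
λ₀ = hc/φ = (6.626×10⁻³⁴ J·s)(3×10⁸ m/s) / (4.02 eV × 1.602×10⁻¹⁹ J/eV)
λ₀ = 308.42 nm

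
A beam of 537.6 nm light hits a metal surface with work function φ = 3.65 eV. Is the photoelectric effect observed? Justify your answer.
No

For photoemission, the photon energy must exceed the work function.

Photon energy: E = hc/λ = 2.3063 eV
Work function: φ = 3.65 eV

Since E_photon (2.3063 eV) < φ (3.65 eV), photoemission will NOT occur.
The threshold wavelength is λ₀ = hc/φ = 339.7 nm.
Since 537.6 nm > 339.7 nm, the photons lack sufficient energy.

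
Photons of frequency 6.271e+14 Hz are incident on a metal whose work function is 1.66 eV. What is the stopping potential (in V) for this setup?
0.9335 V

The stopping potential V_s satisfies: eV_s = KE_max

First, find KE_max using Einstein's equation:
E_photon = hf = (6.626×10⁻³⁴ J·s)(6.271e+14 Hz) = 2.5935 eV
KE_max = E_photon - φ = 2.5935 - 1.66 = 0.9335 eV

Since eV_s = KE_max:
V_s = KE_max/e = 0.9335 V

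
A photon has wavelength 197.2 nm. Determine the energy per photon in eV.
6.2872 eV

Using E = hf = hc/λ:

E = hc/λ = (6.626×10⁻³⁴ J·s)(3×10⁸ m/s) / (197.2×10⁻⁹ m)
E = 6.2872 eV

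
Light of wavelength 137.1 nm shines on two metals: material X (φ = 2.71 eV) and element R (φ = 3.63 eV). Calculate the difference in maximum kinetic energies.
0.9200 eV

Using KE_max = hc/λ - φ for each metal:

Photon energy: E = hc/λ = 9.0433 eV

For material X (φ₁ = 2.71 eV):
KE₁ = E - φ₁ = 9.0433 - 2.71 = 6.3333 eV

For element R (φ₂ = 3.63 eV):
KE₂ = E - φ₂ = 9.0433 - 3.63 = 5.4133 eV

Difference:
ΔKE = KE₁ - KE₂ = 6.3333 - 5.4133 = 0.9200 eV

Note: The difference equals the difference in work functions: 3.63 - 2.71 = 0.92 eV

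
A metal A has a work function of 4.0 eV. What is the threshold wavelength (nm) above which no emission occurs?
309.96 nm

The threshold wavelength is when the photon energy equals the work function:
hc/λ₀ = φ

Solving for λ₀:
λ₀ = hc/φ = (6.626×10⁻³⁴ J·s)(3×10⁸ m/s) / (4.0 eV × 1.602×10⁻¹⁹ J/eV)
λ₀ = 309.96 nm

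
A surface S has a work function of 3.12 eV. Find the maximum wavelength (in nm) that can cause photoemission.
397.39 nm

The threshold wavelength is when the photon energy equals the work function:
hc/λ₀ = φ

Solving for λ₀:
λ₀ = hc/φ = (6.626×10⁻³⁴ J·s)(3×10⁸ m/s) / (3.12 eV × 1.602×10⁻¹⁹ J/eV)
λ₀ = 397.39 nm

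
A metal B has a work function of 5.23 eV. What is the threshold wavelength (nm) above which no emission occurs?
237.06 nm

The threshold wavelength is when the photon energy equals the work function:
hc/λ₀ = φ

Solving for λ₀:
λ₀ = hc/φ = (6.626×10⁻³⁴ J·s)(3×10⁸ m/s) / (5.23 eV × 1.602×10⁻¹⁹ J/eV)
λ₀ = 237.06 nm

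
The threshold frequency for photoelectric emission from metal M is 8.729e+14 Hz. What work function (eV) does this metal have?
3.61 eV

At the threshold frequency, photon energy equals work function:
φ = hf₀

Calculating:
φ = (6.626×10⁻³⁴ J·s)(8.729e+14 Hz)
φ = 3.61 eV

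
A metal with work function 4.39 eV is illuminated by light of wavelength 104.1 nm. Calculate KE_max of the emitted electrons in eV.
7.5201 eV

Using Einstein's photoelectric equation: KE_max = hf - φ = hc/λ - φ

First, calculate the photon energy:
E_photon = hc/λ = (6.626×10⁻³⁴ J·s)(3×10⁸ m/s) / (104.1×10⁻⁹ m)
E_photon = 11.9101 eV

Then, the maximum kinetic energy:
KE_max = E_photon - φ = 11.9101 eV - 4.39 eV = 7.5201 eV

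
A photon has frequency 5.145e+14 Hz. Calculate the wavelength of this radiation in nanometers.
582.69 nm

Using the wave equation: c = fλ

Solving for wavelength:
λ = c/f = (3×10⁸ m/s) / (5.145e+14 Hz)
λ = 582.69 nm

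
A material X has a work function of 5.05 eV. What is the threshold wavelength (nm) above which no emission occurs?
245.51 nm

The threshold wavelength is when the photon energy equals the work function:
hc/λ₀ = φ

Solving for λ₀:
λ₀ = hc/φ = (6.626×10⁻³⁴ J·s)(3×10⁸ m/s) / (5.05 eV × 1.602×10⁻¹⁹ J/eV)
λ₀ = 245.51 nm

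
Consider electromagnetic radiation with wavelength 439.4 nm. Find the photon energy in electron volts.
2.8217 eV

Using E = hf = hc/λ:

E = hc/λ = (6.626×10⁻³⁴ J·s)(3×10⁸ m/s) / (439.4×10⁻⁹ m)
E = 2.8217 eV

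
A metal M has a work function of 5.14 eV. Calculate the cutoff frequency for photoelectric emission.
1.2428e+15 Hz

The threshold frequency is when the photon energy equals the work function:
hf₀ = φ

Solving for f₀:
f₀ = φ/h = (5.14 eV × 1.602×10⁻¹⁹ J/eV) / (6.626×10⁻³⁴ J·s)
f₀ = 1.2428e+15 Hz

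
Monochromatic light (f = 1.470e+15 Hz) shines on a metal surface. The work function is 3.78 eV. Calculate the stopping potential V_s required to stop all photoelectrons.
2.2994 V

The stopping potential V_s satisfies: eV_s = KE_max

First, find KE_max using Einstein's equation:
E_photon = hf = (6.626×10⁻³⁴ J·s)(1.470e+15 Hz) = 6.0794 eV
KE_max = E_photon - φ = 6.0794 - 3.78 = 2.2994 eV

Since eV_s = KE_max:
V_s = KE_max/e = 2.2994 V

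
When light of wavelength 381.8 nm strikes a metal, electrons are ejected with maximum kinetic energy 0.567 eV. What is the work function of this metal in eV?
2.68 eV

From Einstein's photoelectric equation: KE_max = hf - φ = hc/λ - φ

Rearranging for φ:
φ = hc/λ - KE_max

Calculate photon energy:
E_photon = hc/λ = 3.2474 eV

Therefore:
φ = 3.2474 - 0.567 = 2.68 eV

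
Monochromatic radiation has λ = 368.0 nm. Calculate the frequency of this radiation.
8.1465e+14 Hz

Using the wave equation: c = fλ

Solving for frequency:
f = c/λ = (3×10⁸ m/s) / (368.0×10⁻⁹ m)
f = 8.1465e+14 Hz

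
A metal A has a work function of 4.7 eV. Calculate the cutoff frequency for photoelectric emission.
1.1365e+15 Hz

The threshold frequency is when the photon energy equals the work function:
hf₀ = φ

Solving for f₀:
f₀ = φ/h = (4.7 eV × 1.602×10⁻¹⁹ J/eV) / (6.626×10⁻³⁴ J·s)
f₀ = 1.1365e+15 Hz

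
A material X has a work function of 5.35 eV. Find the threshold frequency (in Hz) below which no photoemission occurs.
1.2936e+15 Hz

The threshold frequency is when the photon energy equals the work function:
hf₀ = φ

Solving for f₀:
f₀ = φ/h = (5.35 eV × 1.602×10⁻¹⁹ J/eV) / (6.626×10⁻³⁴ J·s)
f₀ = 1.2936e+15 Hz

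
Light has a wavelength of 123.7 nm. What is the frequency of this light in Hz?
2.4235e+15 Hz

Using the wave equation: c = fλ

Solving for frequency:
f = c/λ = (3×10⁸ m/s) / (123.7×10⁻⁹ m)
f = 2.4235e+15 Hz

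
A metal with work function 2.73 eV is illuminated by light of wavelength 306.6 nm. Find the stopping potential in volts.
1.3138 V

The stopping potential V_s satisfies: eV_s = KE_max

First, find KE_max using Einstein's equation:
E_photon = hc/λ = 4.0438 eV
KE_max = E_photon - φ = 4.0438 - 2.73 = 1.3138 eV

Since eV_s = KE_max:
V_s = KE_max/e = 1.3138 V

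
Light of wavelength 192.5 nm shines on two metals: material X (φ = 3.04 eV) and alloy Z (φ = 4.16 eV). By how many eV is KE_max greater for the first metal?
1.1200 eV

Using KE_max = hc/λ - φ for each metal:

Photon energy: E = hc/λ = 6.4407 eV

For material X (φ₁ = 3.04 eV):
KE₁ = E - φ₁ = 6.4407 - 3.04 = 3.4007 eV

For alloy Z (φ₂ = 4.16 eV):
KE₂ = E - φ₂ = 6.4407 - 4.16 = 2.2807 eV

Difference:
ΔKE = KE₁ - KE₂ = 3.4007 - 2.2807 = 1.1200 eV

Note: The difference equals the difference in work functions: 4.16 - 3.04 = 1.12 eV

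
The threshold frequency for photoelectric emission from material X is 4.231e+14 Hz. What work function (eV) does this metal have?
1.75 eV

At the threshold frequency, photon energy equals work function:
φ = hf₀

Calculating:
φ = (6.626×10⁻³⁴ J·s)(4.231e+14 Hz)
φ = 1.75 eV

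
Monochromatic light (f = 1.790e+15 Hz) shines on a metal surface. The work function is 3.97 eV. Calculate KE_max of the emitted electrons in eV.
3.4328 eV

Using Einstein's photoelectric equation: KE_max = hf - φ

First, calculate the photon energy:
E_photon = hf = (6.626×10⁻³⁴ J·s)(1.790e+15 Hz)
E_photon = 7.4028 eV

Then, the maximum kinetic energy:
KE_max = E_photon - φ = 7.4028 eV - 3.97 eV = 3.4328 eV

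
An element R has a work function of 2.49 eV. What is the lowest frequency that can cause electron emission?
6.0208e+14 Hz

The threshold frequency is when the photon energy equals the work function:
hf₀ = φ

Solving for f₀:
f₀ = φ/h = (2.49 eV × 1.602×10⁻¹⁹ J/eV) / (6.626×10⁻³⁴ J·s)
f₀ = 6.0208e+14 Hz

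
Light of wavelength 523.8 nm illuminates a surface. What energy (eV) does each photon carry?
2.3670 eV

Using E = hf = hc/λ:

E = hc/λ = (6.626×10⁻³⁴ J·s)(3×10⁸ m/s) / (523.8×10⁻⁹ m)
E = 2.3670 eV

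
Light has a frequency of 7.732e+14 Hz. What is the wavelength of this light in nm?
387.73 nm

Using the wave equation: c = fλ

Solving for wavelength:
λ = c/f = (3×10⁸ m/s) / (7.732e+14 Hz)
λ = 387.73 nm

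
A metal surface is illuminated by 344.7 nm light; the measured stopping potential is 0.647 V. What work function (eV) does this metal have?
2.95 eV

The stopping potential gives the maximum kinetic energy: KE_max = eV_s = 0.647 eV

From Einstein's photoelectric equation: KE_max = hc/λ - φ
Rearranging: φ = hc/λ - KE_max

Calculate photon energy:
E_photon = hc/λ = (6.626×10⁻³⁴ J·s)(3×10⁸ m/s) / (344.7×10⁻⁹ m) = 3.5969 eV

Therefore:
φ = 3.5969 - 0.647 = 2.95 eV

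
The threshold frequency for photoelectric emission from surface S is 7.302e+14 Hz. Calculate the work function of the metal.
3.02 eV

At the threshold frequency, photon energy equals work function:
φ = hf₀

Calculating:
φ = (6.626×10⁻³⁴ J·s)(7.302e+14 Hz)
φ = 3.02 eV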